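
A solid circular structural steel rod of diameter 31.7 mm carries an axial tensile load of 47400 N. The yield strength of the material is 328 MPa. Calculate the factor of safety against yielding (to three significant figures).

A = πd²/4 = 789.2 mm².
σ = F/A = 47400/789.2 = 60.06 MPa.
n = 328/60.06 = 5.461.

n = 5.46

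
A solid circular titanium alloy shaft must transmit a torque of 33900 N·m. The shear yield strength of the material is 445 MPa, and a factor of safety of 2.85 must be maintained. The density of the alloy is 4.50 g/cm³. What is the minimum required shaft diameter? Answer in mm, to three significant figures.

Allowable shear stress τ_allow = 445/2.85 = 156.1 MPa.
For a solid shaft τ = 16T/(πd³), so d³ = 16T/(π τ_allow) = 16×3.3900×10^7/(π×156.1) = 1.106×10^6 mm³.
d = (1.106×10^6)^(1/3) = 103.4 mm.

d = 103 mm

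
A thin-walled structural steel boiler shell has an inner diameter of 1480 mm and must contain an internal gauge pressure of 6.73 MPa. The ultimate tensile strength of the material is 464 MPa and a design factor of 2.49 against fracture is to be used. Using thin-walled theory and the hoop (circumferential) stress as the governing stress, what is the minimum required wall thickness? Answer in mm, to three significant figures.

σ_allow = 464/2.49 = 186.3 MPa.
Hoop stress σ_h = pD/(2t), so t = pD/(2σ_allow) = 6.73×1480/(2×186.3) = 26.73 mm.

t = 26.7 mm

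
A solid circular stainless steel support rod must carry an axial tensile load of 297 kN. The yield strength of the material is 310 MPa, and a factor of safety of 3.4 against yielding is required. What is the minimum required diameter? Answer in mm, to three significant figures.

d = 64.4 mm

Allowable stress σ_allow = 310/3.4 = 91.18 MPa.
Required area A = F/σ_allow = 297000/91.18 = 3257 mm².
A = πd²/4 → d = √(4A/π) = 64.40 mm.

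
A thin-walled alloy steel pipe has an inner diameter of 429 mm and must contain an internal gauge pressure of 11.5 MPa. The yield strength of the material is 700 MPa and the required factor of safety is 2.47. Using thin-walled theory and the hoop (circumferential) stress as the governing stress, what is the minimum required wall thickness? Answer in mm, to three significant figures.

t = 8.70 mm

σ_allow = 700/2.47 = 283.4 MPa.
Hoop stress σ_h = pD/(2t), so t = pD/(2σ_allow) = 11.5×429/(2×283.4) = 8.704 mm.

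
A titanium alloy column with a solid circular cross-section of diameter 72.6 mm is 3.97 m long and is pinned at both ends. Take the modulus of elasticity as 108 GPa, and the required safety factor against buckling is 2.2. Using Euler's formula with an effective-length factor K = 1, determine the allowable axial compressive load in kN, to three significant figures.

P_allow = 41.9 kN

I = πd⁴/64 = π×72.6⁴/64 = 1.364×10^6 mm⁴.
Effective length L_e = KL = 1×3.97 m = 3970 mm.
Euler critical load P_cr = π²EI/L_e² = π²×108000×1.364×10^6/3970² = 92230 N.
P_allow = P_cr/n = 92230/2.2 = 41920 N.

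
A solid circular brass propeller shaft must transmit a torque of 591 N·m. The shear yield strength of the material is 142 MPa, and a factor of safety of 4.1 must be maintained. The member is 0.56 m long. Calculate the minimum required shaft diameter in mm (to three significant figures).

Allowable shear stress τ_allow = 142/4.1 = 34.63 MPa.
For a solid shaft τ = 16T/(πd³), so d³ = 16T/(π τ_allow) = 16×591000/(π×34.63) = 86910 mm³.
d = (86910)^(1/3) = 44.29 mm.

d = 44.3 mm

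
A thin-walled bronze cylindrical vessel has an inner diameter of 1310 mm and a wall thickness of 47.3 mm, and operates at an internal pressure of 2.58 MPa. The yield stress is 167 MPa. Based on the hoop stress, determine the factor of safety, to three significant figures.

n = 4.67

σ_h = pD/(2t) = 2.58×1310/(2×47.3) = 35.73 MPa.
n = 167/35.73 = 4.674.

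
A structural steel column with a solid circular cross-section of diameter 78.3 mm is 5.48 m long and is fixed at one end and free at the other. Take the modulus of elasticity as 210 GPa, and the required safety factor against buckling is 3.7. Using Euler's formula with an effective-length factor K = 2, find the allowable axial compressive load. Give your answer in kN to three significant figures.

I = πd⁴/64 = π×78.3⁴/64 = 1.845×10^6 mm⁴.
Effective length L_e = KL = 2×5.48 m = 10960 mm.
Euler critical load P_cr = π²EI/L_e² = π²×210000×1.845×10^6/10960² = 31840 N.
P_allow = P_cr/n = 31840/3.7 = 8604 N.

P_allow = 8.60 kN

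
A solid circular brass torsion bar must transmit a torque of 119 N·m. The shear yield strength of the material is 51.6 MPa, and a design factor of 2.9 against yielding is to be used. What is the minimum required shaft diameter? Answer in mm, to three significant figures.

Allowable shear stress τ_allow = 51.6/2.9 = 17.79 MPa.
For a solid shaft τ = 16T/(πd³), so d³ = 16T/(π τ_allow) = 16×119000/(π×17.79) = 34060 mm³.
d = (34060)^(1/3) = 32.42 mm.

d = 32.4 mm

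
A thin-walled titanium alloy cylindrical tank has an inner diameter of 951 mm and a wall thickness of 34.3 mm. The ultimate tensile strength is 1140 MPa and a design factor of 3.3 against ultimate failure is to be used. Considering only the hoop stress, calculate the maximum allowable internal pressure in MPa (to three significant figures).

σ_allow = 1140/3.3 = 345.5 MPa.
σ_h = pD/(2t) → p_allow = 2σ_allow t/D = 2×345.5×34.3/951 = 24.92 MPa.

p_allow = 24.9 MPa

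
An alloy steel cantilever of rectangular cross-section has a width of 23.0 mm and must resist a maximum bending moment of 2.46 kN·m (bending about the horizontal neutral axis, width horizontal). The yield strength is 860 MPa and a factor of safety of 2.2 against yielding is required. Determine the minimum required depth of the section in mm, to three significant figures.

σ_allow = 860/2.2 = 390.9 MPa.
For a rectangular section σ = 6M/(bh²), so h² = 6M/(b σ_allow) = 6×2460000/(23.0×390.9) = 1642 mm².
h = 40.52 mm.

h = 40.5 mm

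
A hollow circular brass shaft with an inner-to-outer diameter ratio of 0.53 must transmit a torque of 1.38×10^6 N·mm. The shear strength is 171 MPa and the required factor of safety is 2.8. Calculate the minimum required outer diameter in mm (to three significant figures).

d_o = 50.0 mm

τ_allow = 171/2.8 = 61.07 MPa.
For a hollow shaft τ = 16T/[πd_o³(1−k⁴)] with k = 0.53, so 1−k⁴ = 0.9211.
d_o³ = 16T/[π τ_allow (1−k⁴)] = 16×1380000/(π×61.07×0.9211) = 124900 mm³.
d_o = 49.99 mm.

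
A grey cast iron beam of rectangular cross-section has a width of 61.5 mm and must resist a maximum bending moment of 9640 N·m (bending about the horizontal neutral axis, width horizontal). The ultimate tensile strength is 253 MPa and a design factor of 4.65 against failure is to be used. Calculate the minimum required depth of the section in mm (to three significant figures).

σ_allow = 253/4.65 = 54.41 MPa.
For a rectangular section σ = 6M/(bh²), so h² = 6M/(b σ_allow) = 6×9640000/(61.5×54.41) = 17290 mm².
h = 131.5 mm.

h = 131 mm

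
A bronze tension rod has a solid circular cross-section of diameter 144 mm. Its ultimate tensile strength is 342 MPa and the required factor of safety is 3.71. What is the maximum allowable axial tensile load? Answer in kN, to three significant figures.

F_allow = 1500 kN

σ_allow = 342/3.71 = 92.18 MPa.
A = πd²/4 = π×144²/4 = 16290 mm².
F_allow = σ_allow × A = 92.18×16290 = 1.501×10^6 N.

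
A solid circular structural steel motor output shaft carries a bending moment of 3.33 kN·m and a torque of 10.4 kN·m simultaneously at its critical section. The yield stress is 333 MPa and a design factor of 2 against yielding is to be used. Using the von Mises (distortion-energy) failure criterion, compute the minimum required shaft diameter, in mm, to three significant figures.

σ_allow = σ_y/n = 333/2 = 166.5 MPa.
For a solid shaft σ_b = 32M/(πd³) and τ = 16T/(πd³), so the von Mises stress is σ' = (16/πd³)·√(4M²+3T²).
√(4M²+3T²) = √(4×(3.330×10^6)² + 3×(1.040×10^7)²) = 1.921×10^7 N·mm.
d³ = 16×1.921×10^7/(π×166.5) = 587500 mm³.
d = 83.75 mm.

d = 83.8 mm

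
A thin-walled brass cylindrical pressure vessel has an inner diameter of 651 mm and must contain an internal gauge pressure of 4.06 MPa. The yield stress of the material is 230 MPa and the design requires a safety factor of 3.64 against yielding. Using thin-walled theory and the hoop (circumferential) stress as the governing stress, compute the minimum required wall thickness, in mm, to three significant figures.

t = 20.9 mm

σ_allow = 230/3.64 = 63.19 MPa.
Hoop stress σ_h = pD/(2t), so t = pD/(2σ_allow) = 4.06×651/(2×63.19) = 20.91 mm.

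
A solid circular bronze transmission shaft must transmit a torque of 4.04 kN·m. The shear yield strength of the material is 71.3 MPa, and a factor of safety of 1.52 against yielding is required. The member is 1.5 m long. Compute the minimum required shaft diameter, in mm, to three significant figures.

d = 76.0 mm

Allowable shear stress τ_allow = 71.3/1.52 = 46.91 MPa.
For a solid shaft τ = 16T/(πd³), so d³ = 16T/(π τ_allow) = 16×4040000/(π×46.91) = 438600 mm³.
d = (438600)^(1/3) = 75.98 mm.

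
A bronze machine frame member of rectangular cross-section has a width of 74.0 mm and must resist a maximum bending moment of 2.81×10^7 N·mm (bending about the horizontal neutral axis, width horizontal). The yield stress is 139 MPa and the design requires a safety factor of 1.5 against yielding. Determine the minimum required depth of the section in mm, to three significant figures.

h = 157 mm

σ_allow = 139/1.5 = 92.67 MPa.
For a rectangular section σ = 6M/(bh²), so h² = 6M/(b σ_allow) = 6×2.8100×10^7/(74.0×92.67) = 24590 mm².
h = 156.8 mm.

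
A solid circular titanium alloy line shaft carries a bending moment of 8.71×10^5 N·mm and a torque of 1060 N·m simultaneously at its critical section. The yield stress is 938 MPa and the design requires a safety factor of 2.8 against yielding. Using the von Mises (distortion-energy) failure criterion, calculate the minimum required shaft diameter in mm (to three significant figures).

d = 33.8 mm

σ_allow = σ_y/n = 938/2.8 = 335.0 MPa.
For a solid shaft σ_b = 32M/(πd³) and τ = 16T/(πd³), so the von Mises stress is σ' = (16/πd³)·√(4M²+3T²).
√(4M²+3T²) = √(4×(871000)² + 3×(1.060×10^6)²) = 2.531×10^6 N·mm.
d³ = 16×2.531×10^6/(π×335.0) = 38480 mm³.
d = 33.76 mm.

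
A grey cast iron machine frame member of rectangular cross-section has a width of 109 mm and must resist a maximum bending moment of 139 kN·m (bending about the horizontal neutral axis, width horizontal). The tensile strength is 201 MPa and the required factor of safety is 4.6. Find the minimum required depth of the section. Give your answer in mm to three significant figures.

σ_allow = 201/4.6 = 43.70 MPa.
For a rectangular section σ = 6M/(bh²), so h² = 6M/(b σ_allow) = 6×1.3900×10^8/(109×43.70) = 175100 mm².
h = 418.5 mm.

h = 418 mm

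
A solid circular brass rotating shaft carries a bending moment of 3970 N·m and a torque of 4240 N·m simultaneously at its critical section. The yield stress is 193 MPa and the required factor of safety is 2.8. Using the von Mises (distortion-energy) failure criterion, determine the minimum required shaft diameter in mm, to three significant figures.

σ_allow = σ_y/n = 193/2.8 = 68.93 MPa.
For a solid shaft σ_b = 32M/(πd³) and τ = 16T/(πd³), so the von Mises stress is σ' = (16/πd³)·√(4M²+3T²).
√(4M²+3T²) = √(4×(3.970×10^6)² + 3×(4.240×10^6)²) = 1.082×10^7 N·mm.
d³ = 16×1.082×10^7/(π×68.93) = 799100 mm³.
d = 92.80 mm.

d = 92.8 mm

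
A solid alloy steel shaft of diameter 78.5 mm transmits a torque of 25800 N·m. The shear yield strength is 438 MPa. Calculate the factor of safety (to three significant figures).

n = 1.61

τ = 16T/(πd³) = 16×2.5800×10^7/(π×78.5³) = 271.6 MPa.
n = τ_limit/τ = 438/271.6 = 1.612.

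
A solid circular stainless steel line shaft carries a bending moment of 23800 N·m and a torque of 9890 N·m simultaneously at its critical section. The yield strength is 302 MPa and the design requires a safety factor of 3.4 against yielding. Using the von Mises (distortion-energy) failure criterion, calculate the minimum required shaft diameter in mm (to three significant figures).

σ_allow = σ_y/n = 302/3.4 = 88.82 MPa.
For a solid shaft σ_b = 32M/(πd³) and τ = 16T/(πd³), so the von Mises stress is σ' = (16/πd³)·√(4M²+3T²).
√(4M²+3T²) = √(4×(2.380×10^7)² + 3×(9.890×10^6)²) = 5.059×10^7 N·mm.
d³ = 16×5.059×10^7/(π×88.82) = 2.901×10^6 mm³.
d = 142.6 mm.

d = 143 mm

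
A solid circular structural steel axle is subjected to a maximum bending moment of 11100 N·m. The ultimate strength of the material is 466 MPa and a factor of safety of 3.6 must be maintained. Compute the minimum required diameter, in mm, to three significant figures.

σ_allow = 466/3.6 = 129.4 MPa.
For a solid circular section σ = 32M/(πd³), so d³ = 32M/(π σ_allow) = 32×1.1100×10^7/(π×129.4) = 873500 mm³.
d = 95.59 mm.

d = 95.6 mm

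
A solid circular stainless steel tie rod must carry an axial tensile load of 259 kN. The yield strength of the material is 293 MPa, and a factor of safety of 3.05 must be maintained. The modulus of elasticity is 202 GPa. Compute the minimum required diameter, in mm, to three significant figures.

d = 58.6 mm

Allowable stress σ_allow = 293/3.05 = 96.07 MPa.
Required area A = F/σ_allow = 259000/96.07 = 2696 mm².
A = πd²/4 → d = √(4A/π) = 58.59 mm.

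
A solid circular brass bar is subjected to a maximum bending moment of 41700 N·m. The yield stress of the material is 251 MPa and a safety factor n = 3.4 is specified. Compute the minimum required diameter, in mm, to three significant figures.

d = 179 mm

σ_allow = 251/3.4 = 73.82 MPa.
For a solid circular section σ = 32M/(πd³), so d³ = 32M/(π σ_allow) = 32×4.1700×10^7/(π×73.82) = 5.754×10^6 mm³.
d = 179.2 mm.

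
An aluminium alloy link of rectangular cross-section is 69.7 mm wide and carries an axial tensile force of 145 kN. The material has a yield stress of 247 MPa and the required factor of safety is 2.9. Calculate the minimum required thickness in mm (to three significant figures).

t = 24.4 mm

σ_allow = 247/2.9 = 85.17 MPa.
Required area A = F/σ_allow = 145000/85.17 = 1702 mm².
t = A/w = 1702/69.7 = 24.43 mm.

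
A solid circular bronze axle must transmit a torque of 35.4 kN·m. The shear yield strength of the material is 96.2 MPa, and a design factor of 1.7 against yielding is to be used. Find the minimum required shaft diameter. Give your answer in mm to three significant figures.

d = 147 mm

Allowable shear stress τ_allow = 96.2/1.7 = 56.59 MPa.
For a solid shaft τ = 16T/(πd³), so d³ = 16T/(π τ_allow) = 16×3.5400×10^7/(π×56.59) = 3.186×10^6 mm³.
d = (3.186×10^6)^(1/3) = 147.1 mm.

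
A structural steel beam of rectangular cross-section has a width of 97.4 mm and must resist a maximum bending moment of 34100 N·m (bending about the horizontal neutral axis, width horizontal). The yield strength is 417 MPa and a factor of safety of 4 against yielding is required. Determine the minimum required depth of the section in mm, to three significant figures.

σ_allow = 417/4 = 104.2 MPa.
For a rectangular section σ = 6M/(bh²), so h² = 6M/(b σ_allow) = 6×3.4100×10^7/(97.4×104.2) = 20150 mm².
h = 141.9 mm.

h = 142 mm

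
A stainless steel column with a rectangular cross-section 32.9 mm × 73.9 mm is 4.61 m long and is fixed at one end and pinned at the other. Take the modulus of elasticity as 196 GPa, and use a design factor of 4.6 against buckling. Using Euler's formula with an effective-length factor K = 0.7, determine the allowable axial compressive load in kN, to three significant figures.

P_allow = 8.86 kN

Buckling occurs about the weak axis: I_min = h·b³/12 = 73.9×32.9³/12 = 219300 mm⁴ (b = 32.9 mm is the smaller dimension).
Effective length L_e = KL = 0.7×4.61 m = 3227 mm.
Euler critical load P_cr = π²EI/L_e² = π²×196000×219300/3227² = 40740 N.
P_allow = P_cr/n = 40740/4.6 = 8856 N.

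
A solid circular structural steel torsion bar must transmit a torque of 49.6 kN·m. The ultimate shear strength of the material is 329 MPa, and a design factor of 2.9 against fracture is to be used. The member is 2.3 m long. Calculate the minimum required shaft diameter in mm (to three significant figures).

Allowable shear stress τ_allow = 329/2.9 = 113.4 MPa.
For a solid shaft τ = 16T/(πd³), so d³ = 16T/(π τ_allow) = 16×4.9600×10^7/(π×113.4) = 2.227×10^6 mm³.
d = (2.227×10^6)^(1/3) = 130.6 mm.

d = 131 mm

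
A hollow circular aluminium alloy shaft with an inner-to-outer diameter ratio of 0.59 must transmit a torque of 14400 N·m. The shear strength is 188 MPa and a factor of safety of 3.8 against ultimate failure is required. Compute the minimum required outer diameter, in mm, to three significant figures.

d_o = 119 mm

τ_allow = 188/3.8 = 49.47 MPa.
For a hollow shaft τ = 16T/[πd_o³(1−k⁴)] with k = 0.59, so 1−k⁴ = 0.8788.
d_o³ = 16T/[π τ_allow (1−k⁴)] = 16×1.4400×10^7/(π×49.47×0.8788) = 1.687×10^6 mm³.
d_o = 119.0 mm.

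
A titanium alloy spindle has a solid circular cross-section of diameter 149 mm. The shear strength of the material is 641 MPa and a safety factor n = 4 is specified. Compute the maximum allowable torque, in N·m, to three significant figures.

τ_allow = 641/4 = 160.2 MPa.
For a solid shaft T_allow = τ_allow·πd³/16; πd³/16 = π×149³/16 = 649500 mm³.
T_allow = 160.2×649500 = 1.041×10^8 N·mm = 104100 N·m.

T_allow = 1.04×10^5 N·m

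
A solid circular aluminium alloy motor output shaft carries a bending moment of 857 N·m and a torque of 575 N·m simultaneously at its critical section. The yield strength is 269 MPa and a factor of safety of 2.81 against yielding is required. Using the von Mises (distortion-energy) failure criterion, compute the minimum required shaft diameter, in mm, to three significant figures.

σ_allow = σ_y/n = 269/2.81 = 95.73 MPa.
For a solid shaft σ_b = 32M/(πd³) and τ = 16T/(πd³), so the von Mises stress is σ' = (16/πd³)·√(4M²+3T²).
√(4M²+3T²) = √(4×(857000)² + 3×(575000)²) = 1.982×10^6 N·mm.
d³ = 16×1.982×10^6/(π×95.73) = 105500 mm³.
d = 47.25 mm.

d = 47.2 mm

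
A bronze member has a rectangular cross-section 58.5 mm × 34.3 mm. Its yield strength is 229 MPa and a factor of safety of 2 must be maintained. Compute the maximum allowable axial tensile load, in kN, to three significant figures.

F_allow = 230 kN

σ_allow = 229/2 = 114.5 MPa.
A = 58.5×34.3 = 2007 mm².
F_allow = σ_allow × A = 114.5×2007 = 229700 N.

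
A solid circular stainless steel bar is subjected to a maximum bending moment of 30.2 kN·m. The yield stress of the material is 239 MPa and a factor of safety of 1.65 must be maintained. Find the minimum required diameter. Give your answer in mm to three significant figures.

d = 129 mm

σ_allow = 239/1.65 = 144.8 MPa.
For a solid circular section σ = 32M/(πd³), so d³ = 32M/(π σ_allow) = 32×3.0200×10^7/(π×144.8) = 2.124×10^6 mm³.
d = 128.5 mm.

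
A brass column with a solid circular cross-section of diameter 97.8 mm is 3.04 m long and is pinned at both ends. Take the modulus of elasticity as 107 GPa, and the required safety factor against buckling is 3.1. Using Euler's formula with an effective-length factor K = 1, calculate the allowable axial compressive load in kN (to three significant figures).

I = πd⁴/64 = π×97.8⁴/64 = 4.491×10^6 mm⁴.
Effective length L_e = KL = 1×3.04 m = 3040 mm.
Euler critical load P_cr = π²EI/L_e² = π²×107000×4.491×10^6/3040² = 513200 N.
P_allow = P_cr/n = 513200/3.1 = 165500 N.

P_allow = 166 kN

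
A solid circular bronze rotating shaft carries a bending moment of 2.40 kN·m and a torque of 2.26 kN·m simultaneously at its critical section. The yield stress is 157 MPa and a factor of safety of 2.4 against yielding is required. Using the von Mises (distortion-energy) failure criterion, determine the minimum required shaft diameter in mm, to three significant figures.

σ_allow = σ_y/n = 157/2.4 = 65.42 MPa.
For a solid shaft σ_b = 32M/(πd³) and τ = 16T/(πd³), so the von Mises stress is σ' = (16/πd³)·√(4M²+3T²).
√(4M²+3T²) = √(4×(2.400×10^6)² + 3×(2.260×10^6)²) = 6.194×10^6 N·mm.
d³ = 16×6.194×10^6/(π×65.42) = 482200 mm³.
d = 78.42 mm.

d = 78.4 mm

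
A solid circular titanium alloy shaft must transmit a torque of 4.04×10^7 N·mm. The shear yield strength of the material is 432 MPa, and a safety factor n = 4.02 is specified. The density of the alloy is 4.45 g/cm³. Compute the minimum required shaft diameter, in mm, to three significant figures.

Allowable shear stress τ_allow = 432/4.02 = 107.5 MPa.
For a solid shaft τ = 16T/(πd³), so d³ = 16T/(π τ_allow) = 16×4.0400×10^7/(π×107.5) = 1.915×10^6 mm³.
d = (1.915×10^6)^(1/3) = 124.2 mm.

d = 124 mm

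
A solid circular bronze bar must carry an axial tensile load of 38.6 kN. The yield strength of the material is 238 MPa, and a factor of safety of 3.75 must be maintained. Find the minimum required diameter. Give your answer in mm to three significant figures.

d = 27.8 mm

Allowable stress σ_allow = 238/3.75 = 63.47 MPa.
Required area A = F/σ_allow = 38600/63.47 = 608.2 mm².
A = πd²/4 → d = √(4A/π) = 27.83 mm.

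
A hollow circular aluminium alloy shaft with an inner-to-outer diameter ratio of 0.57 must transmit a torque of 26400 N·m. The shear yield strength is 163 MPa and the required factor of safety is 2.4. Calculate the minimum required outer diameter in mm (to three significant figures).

d_o = 130 mm

τ_allow = 163/2.4 = 67.92 MPa.
For a hollow shaft τ = 16T/[πd_o³(1−k⁴)] with k = 0.57, so 1−k⁴ = 0.8944.
d_o³ = 16T/[π τ_allow (1−k⁴)] = 16×2.6400×10^7/(π×67.92×0.8944) = 2.213×10^6 mm³.
d_o = 130.3 mm.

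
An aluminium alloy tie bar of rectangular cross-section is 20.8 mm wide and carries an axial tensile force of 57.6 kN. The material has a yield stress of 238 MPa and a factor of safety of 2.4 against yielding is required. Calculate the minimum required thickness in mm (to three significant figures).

σ_allow = 238/2.4 = 99.17 MPa.
Required area A = F/σ_allow = 57600/99.17 = 580.8 mm².
t = A/w = 580.8/20.8 = 27.93 mm.

t = 27.9 mm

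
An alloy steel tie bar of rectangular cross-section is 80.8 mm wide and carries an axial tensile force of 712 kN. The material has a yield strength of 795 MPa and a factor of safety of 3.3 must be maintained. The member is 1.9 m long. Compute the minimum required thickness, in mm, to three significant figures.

σ_allow = 795/3.3 = 240.9 MPa.
Required area A = F/σ_allow = 712000/240.9 = 2955 mm².
t = A/w = 2955/80.8 = 36.58 mm.

t = 36.6 mm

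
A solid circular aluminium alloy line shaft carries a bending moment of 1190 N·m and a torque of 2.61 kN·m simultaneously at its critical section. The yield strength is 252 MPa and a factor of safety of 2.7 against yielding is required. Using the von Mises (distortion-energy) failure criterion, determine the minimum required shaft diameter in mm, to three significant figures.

σ_allow = σ_y/n = 252/2.7 = 93.33 MPa.
For a solid shaft σ_b = 32M/(πd³) and τ = 16T/(πd³), so the von Mises stress is σ' = (16/πd³)·√(4M²+3T²).
√(4M²+3T²) = √(4×(1.190×10^6)² + 3×(2.610×10^6)²) = 5.109×10^6 N·mm.
d³ = 16×5.109×10^6/(π×93.33) = 278800 mm³.
d = 65.33 mm.

d = 65.3 mm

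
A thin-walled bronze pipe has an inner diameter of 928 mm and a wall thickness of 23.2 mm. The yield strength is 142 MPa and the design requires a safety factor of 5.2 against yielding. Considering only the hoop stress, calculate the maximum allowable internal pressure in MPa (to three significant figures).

p_allow = 1.37 MPa

σ_allow = 142/5.2 = 27.31 MPa.
σ_h = pD/(2t) → p_allow = 2σ_allow t/D = 2×27.31×23.2/928 = 1.365 MPa.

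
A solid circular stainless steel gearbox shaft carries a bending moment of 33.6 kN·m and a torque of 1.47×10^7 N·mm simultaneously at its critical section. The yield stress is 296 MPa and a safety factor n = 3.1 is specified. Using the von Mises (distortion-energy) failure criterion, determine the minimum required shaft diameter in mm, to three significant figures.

d = 156 mm

σ_allow = σ_y/n = 296/3.1 = 95.48 MPa.
For a solid shaft σ_b = 32M/(πd³) and τ = 16T/(πd³), so the von Mises stress is σ' = (16/πd³)·√(4M²+3T²).
√(4M²+3T²) = √(4×(3.360×10^7)² + 3×(1.470×10^7)²) = 7.186×10^7 N·mm.
d³ = 16×7.186×10^7/(π×95.48) = 3.833×10^6 mm³.
d = 156.5 mm.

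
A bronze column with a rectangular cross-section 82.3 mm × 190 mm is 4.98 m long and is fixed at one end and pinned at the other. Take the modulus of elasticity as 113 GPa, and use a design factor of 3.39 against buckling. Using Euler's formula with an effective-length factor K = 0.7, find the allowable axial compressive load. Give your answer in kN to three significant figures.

Buckling occurs about the weak axis: I_min = h·b³/12 = 190×82.3³/12 = 8.826×10^6 mm⁴ (b = 82.3 mm is the smaller dimension).
Effective length L_e = KL = 0.7×4.98 m = 3486 mm.
Euler critical load P_cr = π²EI/L_e² = π²×113000×8.826×10^6/3486² = 810000 N.
P_allow = P_cr/n = 810000/3.39 = 238900 N.

P_allow = 239 kN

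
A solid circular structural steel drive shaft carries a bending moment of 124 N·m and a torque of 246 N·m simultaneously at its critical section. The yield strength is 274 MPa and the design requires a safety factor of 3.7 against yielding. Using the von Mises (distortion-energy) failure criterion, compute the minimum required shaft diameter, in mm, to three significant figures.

d = 32.4 mm

σ_allow = σ_y/n = 274/3.7 = 74.05 MPa.
For a solid shaft σ_b = 32M/(πd³) and τ = 16T/(πd³), so the von Mises stress is σ' = (16/πd³)·√(4M²+3T²).
√(4M²+3T²) = √(4×(124000)² + 3×(246000)²) = 493000 N·mm.
d³ = 16×493000/(π×74.05) = 33910 mm³.
d = 32.37 mm.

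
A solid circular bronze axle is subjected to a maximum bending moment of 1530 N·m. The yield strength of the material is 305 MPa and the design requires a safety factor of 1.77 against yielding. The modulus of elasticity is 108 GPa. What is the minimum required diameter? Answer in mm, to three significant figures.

d = 44.9 mm

σ_allow = 305/1.77 = 172.3 MPa.
For a solid circular section σ = 32M/(πd³), so d³ = 32M/(π σ_allow) = 32×1530000/(π×172.3) = 90440 mm³.
d = 44.89 mm.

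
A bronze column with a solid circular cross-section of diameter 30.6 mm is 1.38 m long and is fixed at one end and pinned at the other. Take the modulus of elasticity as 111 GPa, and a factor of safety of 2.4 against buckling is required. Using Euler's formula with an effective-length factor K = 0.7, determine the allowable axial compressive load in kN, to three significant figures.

P_allow = 21.1 kN

I = πd⁴/64 = π×30.6⁴/64 = 43040 mm⁴.
Effective length L_e = KL = 0.7×1.38 m = 966.0 mm.
Euler critical load P_cr = π²EI/L_e² = π²×111000×43040/966.0² = 50530 N.
P_allow = P_cr/n = 50530/2.4 = 21050 N.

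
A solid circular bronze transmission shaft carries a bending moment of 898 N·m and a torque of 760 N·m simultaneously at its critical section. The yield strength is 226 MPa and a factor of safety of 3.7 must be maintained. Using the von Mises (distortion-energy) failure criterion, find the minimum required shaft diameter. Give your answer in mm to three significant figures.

σ_allow = σ_y/n = 226/3.7 = 61.08 MPa.
For a solid shaft σ_b = 32M/(πd³) and τ = 16T/(πd³), so the von Mises stress is σ' = (16/πd³)·√(4M²+3T²).
√(4M²+3T²) = √(4×(898000)² + 3×(760000)²) = 2.227×10^6 N·mm.
d³ = 16×2.227×10^6/(π×61.08) = 185700 mm³.
d = 57.05 mm.

d = 57.0 mm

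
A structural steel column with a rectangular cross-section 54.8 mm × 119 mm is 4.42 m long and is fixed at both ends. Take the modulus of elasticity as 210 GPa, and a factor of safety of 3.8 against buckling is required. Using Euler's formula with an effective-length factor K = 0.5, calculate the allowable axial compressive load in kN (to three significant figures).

Buckling occurs about the weak axis: I_min = h·b³/12 = 119×54.8³/12 = 1.632×10^6 mm⁴ (b = 54.8 mm is the smaller dimension).
Effective length L_e = KL = 0.5×4.42 m = 2210 mm.
Euler critical load P_cr = π²EI/L_e² = π²×210000×1.632×10^6/2210² = 692500 N.
P_allow = P_cr/n = 692500/3.8 = 182200 N.

P_allow = 182 kN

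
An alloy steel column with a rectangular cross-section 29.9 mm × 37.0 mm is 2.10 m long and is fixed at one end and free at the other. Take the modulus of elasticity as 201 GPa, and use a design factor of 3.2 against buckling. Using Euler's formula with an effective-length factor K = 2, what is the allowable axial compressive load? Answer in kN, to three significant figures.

Buckling occurs about the weak axis: I_min = h·b³/12 = 37.0×29.9³/12 = 82420 mm⁴ (b = 29.9 mm is the smaller dimension).
Effective length L_e = KL = 2×2.10 m = 4200 mm.
Euler critical load P_cr = π²EI/L_e² = π²×201000×82420/4200² = 9269 N.
P_allow = P_cr/n = 9269/3.2 = 2897 N.

P_allow = 2.90 kN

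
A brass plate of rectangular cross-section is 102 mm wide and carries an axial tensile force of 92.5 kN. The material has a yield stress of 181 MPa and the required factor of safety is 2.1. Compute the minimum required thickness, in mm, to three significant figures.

t = 10.5 mm

σ_allow = 181/2.1 = 86.19 MPa.
Required area A = F/σ_allow = 92500/86.19 = 1073 mm².
t = A/w = 1073/102 = 10.52 mm.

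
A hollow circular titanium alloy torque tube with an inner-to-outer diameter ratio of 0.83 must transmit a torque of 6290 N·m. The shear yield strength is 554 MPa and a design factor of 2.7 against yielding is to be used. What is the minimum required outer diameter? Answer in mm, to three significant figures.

d_o = 66.7 mm

τ_allow = 554/2.7 = 205.2 MPa.
For a hollow shaft τ = 16T/[πd_o³(1−k⁴)] with k = 0.83, so 1−k⁴ = 0.5254.
d_o³ = 16T/[π τ_allow (1−k⁴)] = 16×6290000/(π×205.2×0.5254) = 297100 mm³.
d_o = 66.73 mm.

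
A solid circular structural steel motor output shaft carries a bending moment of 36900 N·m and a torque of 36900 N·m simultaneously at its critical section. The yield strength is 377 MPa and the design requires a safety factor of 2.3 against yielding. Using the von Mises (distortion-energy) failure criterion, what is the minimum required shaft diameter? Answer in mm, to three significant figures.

σ_allow = σ_y/n = 377/2.3 = 163.9 MPa.
For a solid shaft σ_b = 32M/(πd³) and τ = 16T/(πd³), so the von Mises stress is σ' = (16/πd³)·√(4M²+3T²).
√(4M²+3T²) = √(4×(3.690×10^7)² + 3×(3.690×10^7)²) = 9.763×10^7 N·mm.
d³ = 16×9.763×10^7/(π×163.9) = 3.033×10^6 mm³.
d = 144.8 mm.

d = 145 mm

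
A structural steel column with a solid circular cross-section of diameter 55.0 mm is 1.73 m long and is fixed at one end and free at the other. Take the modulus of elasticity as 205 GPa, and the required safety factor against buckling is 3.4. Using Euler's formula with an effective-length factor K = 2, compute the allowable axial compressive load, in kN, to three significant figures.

I = πd⁴/64 = π×55.0⁴/64 = 449200 mm⁴.
Effective length L_e = KL = 2×1.73 m = 3460 mm.
Euler critical load P_cr = π²EI/L_e² = π²×205000×449200/3460² = 75910 N.
P_allow = P_cr/n = 75910/3.4 = 22330 N.

P_allow = 22.3 kN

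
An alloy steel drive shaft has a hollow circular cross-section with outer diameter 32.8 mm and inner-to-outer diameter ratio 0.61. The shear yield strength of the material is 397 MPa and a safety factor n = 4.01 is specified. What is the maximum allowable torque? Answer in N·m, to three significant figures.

τ_allow = 397/4.01 = 99.00 MPa.
For a hollow shaft T_allow = τ_allow·πd_o³(1−k⁴)/16 with 1−k⁴ = 0.8615, so πd_o³(1−k⁴)/16 = 5969 mm³.
T_allow = 99.00×5969 = 591000 N·mm = 591.0 N·m.

T_allow = 591 N·m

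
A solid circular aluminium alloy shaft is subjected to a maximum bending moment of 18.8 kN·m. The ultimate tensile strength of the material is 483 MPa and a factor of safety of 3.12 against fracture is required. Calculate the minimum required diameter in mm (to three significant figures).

d = 107 mm

σ_allow = 483/3.12 = 154.8 MPa.
For a solid circular section σ = 32M/(πd³), so d³ = 32M/(π σ_allow) = 32×1.8800×10^7/(π×154.8) = 1.237×10^6 mm³.
d = 107.3 mm.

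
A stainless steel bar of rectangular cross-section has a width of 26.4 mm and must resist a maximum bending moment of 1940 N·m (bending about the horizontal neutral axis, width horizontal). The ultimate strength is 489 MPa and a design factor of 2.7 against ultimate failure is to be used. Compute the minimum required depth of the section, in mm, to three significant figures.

σ_allow = 489/2.7 = 181.1 MPa.
For a rectangular section σ = 6M/(bh²), so h² = 6M/(b σ_allow) = 6×1940000/(26.4×181.1) = 2434 mm².
h = 49.34 mm.

h = 49.3 mm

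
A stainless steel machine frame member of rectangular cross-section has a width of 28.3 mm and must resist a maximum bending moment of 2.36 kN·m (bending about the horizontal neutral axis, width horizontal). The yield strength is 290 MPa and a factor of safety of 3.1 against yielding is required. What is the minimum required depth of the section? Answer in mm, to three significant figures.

σ_allow = 290/3.1 = 93.55 MPa.
For a rectangular section σ = 6M/(bh²), so h² = 6M/(b σ_allow) = 6×2360000/(28.3×93.55) = 5349 mm².
h = 73.13 mm.

h = 73.1 mm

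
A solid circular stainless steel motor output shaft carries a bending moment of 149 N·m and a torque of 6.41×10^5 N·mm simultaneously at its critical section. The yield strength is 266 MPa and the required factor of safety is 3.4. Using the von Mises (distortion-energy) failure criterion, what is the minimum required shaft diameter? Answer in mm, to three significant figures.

d = 42.1 mm

σ_allow = σ_y/n = 266/3.4 = 78.24 MPa.
For a solid shaft σ_b = 32M/(πd³) and τ = 16T/(πd³), so the von Mises stress is σ' = (16/πd³)·√(4M²+3T²).
√(4M²+3T²) = √(4×(149000)² + 3×(641000)²) = 1.150×10^6 N·mm.
d³ = 16×1.150×10^6/(π×78.24) = 74830 mm³.
d = 42.14 mm.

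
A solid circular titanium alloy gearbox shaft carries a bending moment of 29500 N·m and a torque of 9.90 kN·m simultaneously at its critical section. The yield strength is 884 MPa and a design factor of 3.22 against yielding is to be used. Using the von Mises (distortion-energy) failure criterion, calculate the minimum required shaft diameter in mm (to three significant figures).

σ_allow = σ_y/n = 884/3.22 = 274.5 MPa.
For a solid shaft σ_b = 32M/(πd³) and τ = 16T/(πd³), so the von Mises stress is σ' = (16/πd³)·√(4M²+3T²).
√(4M²+3T²) = √(4×(2.950×10^7)² + 3×(9.900×10^6)²) = 6.144×10^7 N·mm.
d³ = 16×6.144×10^7/(π×274.5) = 1.140×10^6 mm³.
d = 104.5 mm.

d = 104 mm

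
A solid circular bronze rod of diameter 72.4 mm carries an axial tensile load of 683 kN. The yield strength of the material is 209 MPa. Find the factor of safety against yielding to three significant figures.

n = 1.26

A = πd²/4 = 4117 mm².
σ = F/A = 683000/4117 = 165.9 MPa.
n = 209/165.9 = 1.260.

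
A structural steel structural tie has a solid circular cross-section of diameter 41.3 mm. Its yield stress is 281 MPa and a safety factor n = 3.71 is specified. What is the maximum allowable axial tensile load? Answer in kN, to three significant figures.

F_allow = 101 kN

σ_allow = 281/3.71 = 75.74 MPa.
A = πd²/4 = π×41.3²/4 = 1340 mm².
F_allow = σ_allow × A = 75.74×1340 = 101500 N.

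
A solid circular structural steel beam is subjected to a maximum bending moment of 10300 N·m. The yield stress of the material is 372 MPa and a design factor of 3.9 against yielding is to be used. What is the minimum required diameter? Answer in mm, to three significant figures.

σ_allow = 372/3.9 = 95.38 MPa.
For a solid circular section σ = 32M/(πd³), so d³ = 32M/(π σ_allow) = 32×1.0300×10^7/(π×95.38) = 1.100×10^6 mm³.
d = 103.2 mm.

d = 103 mm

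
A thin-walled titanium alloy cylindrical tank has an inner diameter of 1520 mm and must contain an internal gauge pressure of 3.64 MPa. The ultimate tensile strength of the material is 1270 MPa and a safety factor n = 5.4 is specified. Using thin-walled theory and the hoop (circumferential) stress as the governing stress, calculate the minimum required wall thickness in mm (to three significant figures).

t = 11.8 mm

σ_allow = 1270/5.4 = 235.2 MPa.
Hoop stress σ_h = pD/(2t), so t = pD/(2σ_allow) = 3.64×1520/(2×235.2) = 11.76 mm.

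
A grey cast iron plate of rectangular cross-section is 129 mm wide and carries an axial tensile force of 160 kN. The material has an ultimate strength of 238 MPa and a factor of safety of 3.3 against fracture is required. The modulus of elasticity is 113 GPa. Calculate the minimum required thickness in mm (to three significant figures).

σ_allow = 238/3.3 = 72.12 MPa.
Required area A = F/σ_allow = 160000/72.12 = 2218 mm².
t = A/w = 2218/129 = 17.20 mm.

t = 17.2 mm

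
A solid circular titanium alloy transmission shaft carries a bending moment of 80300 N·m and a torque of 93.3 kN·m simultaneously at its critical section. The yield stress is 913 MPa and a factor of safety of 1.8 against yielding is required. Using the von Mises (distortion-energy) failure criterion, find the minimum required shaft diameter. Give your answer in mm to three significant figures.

d = 132 mm

σ_allow = σ_y/n = 913/1.8 = 507.2 MPa.
For a solid shaft σ_b = 32M/(πd³) and τ = 16T/(πd³), so the von Mises stress is σ' = (16/πd³)·√(4M²+3T²).
√(4M²+3T²) = √(4×(8.030×10^7)² + 3×(9.330×10^7)²) = 2.278×10^8 N·mm.
d³ = 16×2.278×10^8/(π×507.2) = 2.288×10^6 mm³.
d = 131.8 mm.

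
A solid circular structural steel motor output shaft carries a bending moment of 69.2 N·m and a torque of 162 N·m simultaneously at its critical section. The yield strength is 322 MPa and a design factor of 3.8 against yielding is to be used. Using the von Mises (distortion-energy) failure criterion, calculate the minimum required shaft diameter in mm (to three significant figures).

σ_allow = σ_y/n = 322/3.8 = 84.74 MPa.
For a solid shaft σ_b = 32M/(πd³) and τ = 16T/(πd³), so the von Mises stress is σ' = (16/πd³)·√(4M²+3T²).
√(4M²+3T²) = √(4×(69200)² + 3×(162000)²) = 312900 N·mm.
d³ = 16×312900/(π×84.74) = 18800 mm³.
d = 26.59 mm.

d = 26.6 mm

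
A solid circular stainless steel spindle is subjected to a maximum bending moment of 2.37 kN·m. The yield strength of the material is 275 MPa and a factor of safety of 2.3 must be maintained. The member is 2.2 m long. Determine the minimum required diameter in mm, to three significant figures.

d = 58.7 mm

σ_allow = 275/2.3 = 119.6 MPa.
For a solid circular section σ = 32M/(πd³), so d³ = 32M/(π σ_allow) = 32×2370000/(π×119.6) = 201900 mm³.
d = 58.67 mm.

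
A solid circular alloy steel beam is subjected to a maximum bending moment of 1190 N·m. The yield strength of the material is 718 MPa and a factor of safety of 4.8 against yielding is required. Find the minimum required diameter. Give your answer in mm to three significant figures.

d = 43.3 mm

σ_allow = 718/4.8 = 149.6 MPa.
For a solid circular section σ = 32M/(πd³), so d³ = 32M/(π σ_allow) = 32×1190000/(π×149.6) = 81030 mm³.
d = 43.27 mm.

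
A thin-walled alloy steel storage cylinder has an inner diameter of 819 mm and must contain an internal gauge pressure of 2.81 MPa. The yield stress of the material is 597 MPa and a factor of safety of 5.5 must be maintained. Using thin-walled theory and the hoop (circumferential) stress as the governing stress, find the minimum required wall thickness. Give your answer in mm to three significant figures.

σ_allow = 597/5.5 = 108.5 MPa.
Hoop stress σ_h = pD/(2t), so t = pD/(2σ_allow) = 2.81×819/(2×108.5) = 10.60 mm.

t = 10.6 mm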